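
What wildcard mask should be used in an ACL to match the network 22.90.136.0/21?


Subnet mask: 255.255.248.0
Wildcard = 255.255.255.255 - subnet mask
255 - 255 = 0
255 - 255 = 0
255 - 248 = 7
255 - 0 = 255
Wildcard: 0.0.7.255


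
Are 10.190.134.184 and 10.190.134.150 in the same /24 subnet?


Mask: 255.255.255.0
10.190.134.184 AND mask = 10.190.134.0
10.190.134.150 AND mask = 10.190.134.0
Yes, same subnet (10.190.134.0)


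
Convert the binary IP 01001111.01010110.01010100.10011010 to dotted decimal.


01001111 = 79
01010110 = 86
01010100 = 84
10011010 = 154
IP: 79.86.84.154


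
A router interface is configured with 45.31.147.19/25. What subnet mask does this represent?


/25 means 25 network bits, 7 host bits
Binary: 11111111111111111111111110000000
Mask: 255.255.255.128


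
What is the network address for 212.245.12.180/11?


IP:   11010100.11110101.00001100.10110100
Mask: 11111111.11100000.00000000.00000000
AND operation:
Net:  11010100.11100000.00000000.00000000
Network: 212.224.0.0/11


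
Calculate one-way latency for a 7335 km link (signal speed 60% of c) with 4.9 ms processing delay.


Speed = 0.6 * 3e5 km/s = 180000 km/s
Propagation delay = 7335 / 180000 = 0.0408 s = 40.75 ms
Processing delay = 4.9 ms
Total one-way latency = 45.65 ms


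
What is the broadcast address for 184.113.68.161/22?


Network: 184.113.68.0/22
Host bits = 10
Set all host bits to 1:
Broadcast: 184.113.71.255


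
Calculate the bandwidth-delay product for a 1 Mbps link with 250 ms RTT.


BDP = bandwidth * RTT
= 1 Mbps * 250 ms
= 1 * 1e6 * 250 / 1000 bits
= 250000 bits
= 31250 bytes
= 30.5176 KB
BDP = 250000 bits (31250 bytes)


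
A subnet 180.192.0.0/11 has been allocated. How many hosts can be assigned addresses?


Host bits = 32 - 11 = 21
Total addresses = 2^21 = 2097152
Usable = total - 2 (network and broadcast)
Usable hosts: 2097150


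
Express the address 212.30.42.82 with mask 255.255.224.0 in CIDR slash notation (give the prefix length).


Binary: 11111111.11111111.11100000.00000000
Count leading 1s
Prefix: /19


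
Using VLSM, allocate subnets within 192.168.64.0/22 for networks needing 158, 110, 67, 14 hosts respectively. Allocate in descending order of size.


158 hosts -> /24 (254 usable): 192.168.64.0/24
110 hosts -> /25 (126 usable): 192.168.65.0/25
67 hosts -> /25 (126 usable): 192.168.65.128/25
14 hosts -> /28 (14 usable): 192.168.66.0/28
Allocation: 192.168.64.0/24 (158 hosts, 254 usable); 192.168.65.0/25 (110 hosts, 126 usable); 192.168.65.128/25 (67 hosts, 126 usable); 192.168.66.0/28 (14 hosts, 14 usable)


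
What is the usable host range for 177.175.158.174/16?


Network: 177.175.0.0
Broadcast: 177.175.255.255
First usable = network + 1
Last usable = broadcast - 1
Range: 177.175.0.1 to 177.175.255.254


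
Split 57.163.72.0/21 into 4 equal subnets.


New prefix = 21 + 2 = 23
Each subnet has 512 addresses
  57.163.72.0/23
  57.163.74.0/23
  57.163.76.0/23
  57.163.78.0/23
Subnets: 57.163.72.0/23, 57.163.74.0/23, 57.163.76.0/23, 57.163.78.0/23


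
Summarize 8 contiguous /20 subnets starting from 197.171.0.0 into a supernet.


Original prefix: /20
Number of subnets: 8 = 2^3
New prefix = 20 - 3 = 17
Supernet: 197.171.0.0/17


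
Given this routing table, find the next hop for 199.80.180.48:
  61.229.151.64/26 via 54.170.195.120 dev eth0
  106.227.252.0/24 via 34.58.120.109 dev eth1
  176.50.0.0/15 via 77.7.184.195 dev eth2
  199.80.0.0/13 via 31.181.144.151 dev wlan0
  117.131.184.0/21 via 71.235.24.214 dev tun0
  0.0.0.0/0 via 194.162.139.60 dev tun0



Longest prefix match for 199.80.180.48:
  /26 61.229.151.64: no
  /24 106.227.252.0: no
  /15 176.50.0.0: no
  /13 199.80.0.0: MATCH
  /21 117.131.184.0: no
  /0 0.0.0.0: MATCH
Selected: next-hop 31.181.144.151 via wlan0 (matched /13)


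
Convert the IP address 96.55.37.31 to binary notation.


96 = 01100000
55 = 00110111
37 = 00100101
31 = 00011111
Binary: 01100000.00110111.00100101.00011111


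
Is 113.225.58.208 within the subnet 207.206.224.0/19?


Subnet network: 207.206.224.0
Test IP AND mask: 113.225.32.0
No, 113.225.58.208 is not in 207.206.224.0/19


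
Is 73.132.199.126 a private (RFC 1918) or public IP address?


RFC 1918 private ranges:
  10.0.0.0/8 (10.0.0.0 - 10.255.255.255)
  172.16.0.0/12 (172.16.0.0 - 172.31.255.255)
  192.168.0.0/16 (192.168.0.0 - 192.168.255.255)
Public (not in any RFC 1918 range)


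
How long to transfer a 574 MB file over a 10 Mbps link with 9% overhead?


Effective throughput = 10 * (1 - 9/100) = 9.1 Mbps
File size in Mb = 574 * 8 = 4592 Mb
Time = 4592 / 9.1
Time = 504.6154 seconds


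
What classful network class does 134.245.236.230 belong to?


First octet: 134
Binary: 10000110
10xxxxxx -> Class B (128-191)
Class B, default mask 255.255.0.0 (/16)


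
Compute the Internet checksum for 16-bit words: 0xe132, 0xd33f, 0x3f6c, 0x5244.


Sum all words (with carry folding):
+ 0xe132 = 0xe132
+ 0xd33f = 0xb472
+ 0x3f6c = 0xf3de
+ 0x5244 = 0x4623
One's complement: ~0x4623
Checksum = 0xb9dc


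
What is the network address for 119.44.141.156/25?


IP:   01110111.00101100.10001101.10011100
Mask: 11111111.11111111.11111111.10000000
AND operation:
Net:  01110111.00101100.10001101.10000000
Network: 119.44.141.128/25


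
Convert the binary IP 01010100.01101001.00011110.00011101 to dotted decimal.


01010100 = 84
01101001 = 105
00011110 = 30
00011101 = 29
IP: 84.105.30.29


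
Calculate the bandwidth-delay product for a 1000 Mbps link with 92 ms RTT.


BDP = bandwidth * RTT
= 1000 Mbps * 92 ms
= 1000 * 1e6 * 92 / 1000 bits
= 92000000 bits
= 11500000 bytes
= 11230.4688 KB
BDP = 92000000 bits (11500000 bytes)


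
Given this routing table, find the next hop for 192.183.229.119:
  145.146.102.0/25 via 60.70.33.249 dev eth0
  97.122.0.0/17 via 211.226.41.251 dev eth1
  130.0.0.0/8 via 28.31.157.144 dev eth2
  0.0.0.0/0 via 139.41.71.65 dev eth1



Longest prefix match for 192.183.229.119:
  /25 145.146.102.0: no
  /17 97.122.0.0: no
  /8 130.0.0.0: no
  /0 0.0.0.0: MATCH
Selected: next-hop 139.41.71.65 via eth1 (matched /0)


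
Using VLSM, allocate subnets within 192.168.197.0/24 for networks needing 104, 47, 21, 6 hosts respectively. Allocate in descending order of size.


104 hosts -> /25 (126 usable): 192.168.197.0/25
47 hosts -> /26 (62 usable): 192.168.197.128/26
21 hosts -> /27 (30 usable): 192.168.197.192/27
6 hosts -> /29 (6 usable): 192.168.197.224/29
Allocation: 192.168.197.0/25 (104 hosts, 126 usable); 192.168.197.128/26 (47 hosts, 62 usable); 192.168.197.192/27 (21 hosts, 30 usable); 192.168.197.224/29 (6 hosts, 6 usable)


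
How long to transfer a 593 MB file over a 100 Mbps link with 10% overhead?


Effective throughput = 100 * (1 - 10/100) = 90 Mbps
File size in Mb = 593 * 8 = 4744 Mb
Time = 4744 / 90
Time = 52.7111 seconds


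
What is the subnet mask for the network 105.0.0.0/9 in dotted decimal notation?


/9 means 9 network bits, 23 host bits
Binary: 11111111100000000000000000000000
Mask: 255.128.0.0


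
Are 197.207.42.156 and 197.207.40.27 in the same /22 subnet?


Mask: 255.255.252.0
197.207.42.156 AND mask = 197.207.40.0
197.207.40.27 AND mask = 197.207.40.0
Yes, same subnet (197.207.40.0)


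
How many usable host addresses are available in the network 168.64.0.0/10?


Host bits = 32 - 10 = 22
Total addresses = 2^22 = 4194304
Usable = total - 2 (network and broadcast)
Usable hosts: 4194302


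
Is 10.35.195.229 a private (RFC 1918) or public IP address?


RFC 1918 private ranges:
  10.0.0.0/8 (10.0.0.0 - 10.255.255.255)
  172.16.0.0/12 (172.16.0.0 - 172.31.255.255)
  192.168.0.0/16 (192.168.0.0 - 192.168.255.255)
Private (in 10.0.0.0/8)


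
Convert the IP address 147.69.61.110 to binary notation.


147 = 10010011
69 = 01000101
61 = 00111101
110 = 01101110
Binary: 10010011.01000101.00111101.01101110


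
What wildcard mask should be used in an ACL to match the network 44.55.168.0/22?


Subnet mask: 255.255.252.0
Wildcard = 255.255.255.255 - subnet mask
255 - 255 = 0
255 - 255 = 0
255 - 252 = 3
255 - 0 = 255
Wildcard: 0.0.3.255


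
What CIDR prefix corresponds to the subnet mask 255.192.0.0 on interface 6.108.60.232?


Binary: 11111111.11000000.00000000.00000000
Count leading 1s
Prefix: /10


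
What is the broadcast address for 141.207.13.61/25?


Network: 141.207.13.0/25
Host bits = 7
Set all host bits to 1:
Broadcast: 141.207.13.127


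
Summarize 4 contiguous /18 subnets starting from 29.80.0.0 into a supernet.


Original prefix: /18
Number of subnets: 4 = 2^2
New prefix = 18 - 2 = 16
Supernet: 29.80.0.0/16


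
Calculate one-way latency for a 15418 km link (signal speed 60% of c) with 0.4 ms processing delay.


Speed = 0.6 * 3e5 km/s = 180000 km/s
Propagation delay = 15418 / 180000 = 0.0857 s = 85.6556 ms
Processing delay = 0.4 ms
Total one-way latency = 86.0556 ms


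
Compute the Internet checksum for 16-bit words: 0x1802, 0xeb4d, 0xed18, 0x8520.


Sum all words (with carry folding):
+ 0x1802 = 0x1802
+ 0xeb4d = 0x0350
+ 0xed18 = 0xf068
+ 0x8520 = 0x7589
One's complement: ~0x7589
Checksum = 0x8a76


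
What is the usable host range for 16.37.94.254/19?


Network: 16.37.64.0
Broadcast: 16.37.95.255
First usable = network + 1
Last usable = broadcast - 1
Range: 16.37.64.1 to 16.37.95.254


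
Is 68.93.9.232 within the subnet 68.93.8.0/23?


Subnet network: 68.93.8.0
Test IP AND mask: 68.93.8.0
Yes, 68.93.9.232 is in 68.93.8.0/23


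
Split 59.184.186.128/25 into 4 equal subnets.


New prefix = 25 + 2 = 27
Each subnet has 32 addresses
  59.184.186.128/27
  59.184.186.160/27
  59.184.186.192/27
  59.184.186.224/27
Subnets: 59.184.186.128/27, 59.184.186.160/27, 59.184.186.192/27, 59.184.186.224/27


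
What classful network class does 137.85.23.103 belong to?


First octet: 137
Binary: 10001001
10xxxxxx -> Class B (128-191)
Class B, default mask 255.255.0.0 (/16)


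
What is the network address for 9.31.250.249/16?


IP:   00001001.00011111.11111010.11111001
Mask: 11111111.11111111.00000000.00000000
AND operation:
Net:  00001001.00011111.00000000.00000000
Network: 9.31.0.0/16


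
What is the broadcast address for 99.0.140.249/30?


Network: 99.0.140.248/30
Host bits = 2
Set all host bits to 1:
Broadcast: 99.0.140.251


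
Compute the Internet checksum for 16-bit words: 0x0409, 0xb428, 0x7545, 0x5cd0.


Sum all words (with carry folding):
+ 0x0409 = 0x0409
+ 0xb428 = 0xb831
+ 0x7545 = 0x2d77
+ 0x5cd0 = 0x8a47
One's complement: ~0x8a47
Checksum = 0x75b8


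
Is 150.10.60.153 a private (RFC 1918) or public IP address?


RFC 1918 private ranges:
  10.0.0.0/8 (10.0.0.0 - 10.255.255.255)
  172.16.0.0/12 (172.16.0.0 - 172.31.255.255)
  192.168.0.0/16 (192.168.0.0 - 192.168.255.255)
Public (not in any RFC 1918 range)


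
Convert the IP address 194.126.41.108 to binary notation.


194 = 11000010
126 = 01111110
41 = 00101001
108 = 01101100
Binary: 11000010.01111110.00101001.01101100


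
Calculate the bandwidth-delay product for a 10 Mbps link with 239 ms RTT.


BDP = bandwidth * RTT
= 10 Mbps * 239 ms
= 10 * 1e6 * 239 / 1000 bits
= 2390000 bits
= 298750 bytes
= 291.748 KB
BDP = 2390000 bits (298750 bytes)


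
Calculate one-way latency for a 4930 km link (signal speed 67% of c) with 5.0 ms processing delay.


Speed = 0.67 * 3e5 km/s = 201000 km/s
Propagation delay = 4930 / 201000 = 0.0245 s = 24.5274 ms
Processing delay = 5.0 ms
Total one-way latency = 29.5274 ms


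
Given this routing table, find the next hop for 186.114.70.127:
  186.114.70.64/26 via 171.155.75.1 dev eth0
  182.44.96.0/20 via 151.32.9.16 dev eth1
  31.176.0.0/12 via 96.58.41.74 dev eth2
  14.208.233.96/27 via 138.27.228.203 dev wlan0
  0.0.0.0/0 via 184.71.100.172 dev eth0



Longest prefix match for 186.114.70.127:
  /26 186.114.70.64: MATCH
  /20 182.44.96.0: no
  /12 31.176.0.0: no
  /27 14.208.233.96: no
  /0 0.0.0.0: MATCH
Selected: next-hop 171.155.75.1 via eth0 (matched /26)


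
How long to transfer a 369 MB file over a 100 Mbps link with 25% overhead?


Effective throughput = 100 * (1 - 25/100) = 75 Mbps
File size in Mb = 369 * 8 = 2952 Mb
Time = 2952 / 75
Time = 39.36 seconds


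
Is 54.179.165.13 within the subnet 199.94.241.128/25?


Subnet network: 199.94.241.128
Test IP AND mask: 54.179.165.0
No, 54.179.165.13 is not in 199.94.241.128/25


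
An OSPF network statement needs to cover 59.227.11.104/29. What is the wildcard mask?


Subnet mask: 255.255.255.248
Wildcard = 255.255.255.255 - subnet mask
255 - 255 = 0
255 - 255 = 0
255 - 255 = 0
255 - 248 = 7
Wildcard: 0.0.0.7


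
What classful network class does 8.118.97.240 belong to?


First octet: 8
Binary: 00001000
0xxxxxxx -> Class A (1-126)
Class A, default mask 255.0.0.0 (/8)


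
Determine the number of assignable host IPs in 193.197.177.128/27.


Host bits = 32 - 27 = 5
Total addresses = 2^5 = 32
Usable = total - 2 (network and broadcast)
Usable hosts: 30


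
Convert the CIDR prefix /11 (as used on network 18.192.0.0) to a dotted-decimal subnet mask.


/11 means 11 network bits, 21 host bits
Binary: 11111111111000000000000000000000
Mask: 255.224.0.0


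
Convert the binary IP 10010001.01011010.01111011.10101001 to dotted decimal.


10010001 = 145
01011010 = 90
01111011 = 123
10101001 = 169
IP: 145.90.123.169


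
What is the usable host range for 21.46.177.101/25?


Network: 21.46.177.0
Broadcast: 21.46.177.127
First usable = network + 1
Last usable = broadcast - 1
Range: 21.46.177.1 to 21.46.177.126


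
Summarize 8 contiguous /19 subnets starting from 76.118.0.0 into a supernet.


Original prefix: /19
Number of subnets: 8 = 2^3
New prefix = 19 - 3 = 16
Supernet: 76.118.0.0/16


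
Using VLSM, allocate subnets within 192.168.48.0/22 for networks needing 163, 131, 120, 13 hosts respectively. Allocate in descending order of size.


163 hosts -> /24 (254 usable): 192.168.48.0/24
131 hosts -> /24 (254 usable): 192.168.49.0/24
120 hosts -> /25 (126 usable): 192.168.50.0/25
13 hosts -> /28 (14 usable): 192.168.50.128/28
Allocation: 192.168.48.0/24 (163 hosts, 254 usable); 192.168.49.0/24 (131 hosts, 254 usable); 192.168.50.0/25 (120 hosts, 126 usable); 192.168.50.128/28 (13 hosts, 14 usable)


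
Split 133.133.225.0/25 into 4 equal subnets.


New prefix = 25 + 2 = 27
Each subnet has 32 addresses
  133.133.225.0/27
  133.133.225.32/27
  133.133.225.64/27
  133.133.225.96/27
Subnets: 133.133.225.0/27, 133.133.225.32/27, 133.133.225.64/27, 133.133.225.96/27


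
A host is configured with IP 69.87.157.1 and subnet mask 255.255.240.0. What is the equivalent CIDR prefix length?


Binary: 11111111.11111111.11110000.00000000
Count leading 1s
Prefix: /20


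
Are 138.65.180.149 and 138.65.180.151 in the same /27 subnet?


Mask: 255.255.255.224
138.65.180.149 AND mask = 138.65.180.128
138.65.180.151 AND mask = 138.65.180.128
Yes, same subnet (138.65.180.128)


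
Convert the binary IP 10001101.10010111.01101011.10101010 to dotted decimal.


10001101 = 141
10010111 = 151
01101011 = 107
10101010 = 170
IP: 141.151.107.170


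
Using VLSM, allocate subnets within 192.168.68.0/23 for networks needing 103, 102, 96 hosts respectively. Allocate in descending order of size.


103 hosts -> /25 (126 usable): 192.168.68.0/25
102 hosts -> /25 (126 usable): 192.168.68.128/25
96 hosts -> /25 (126 usable): 192.168.69.0/25
Allocation: 192.168.68.0/25 (103 hosts, 126 usable); 192.168.68.128/25 (102 hosts, 126 usable); 192.168.69.0/25 (96 hosts, 126 usable)


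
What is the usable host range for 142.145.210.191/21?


Network: 142.145.208.0
Broadcast: 142.145.215.255
First usable = network + 1
Last usable = broadcast - 1
Range: 142.145.208.1 to 142.145.215.254


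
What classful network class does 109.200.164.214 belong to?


First octet: 109
Binary: 01101101
0xxxxxxx -> Class A (1-126)
Class A, default mask 255.0.0.0 (/8)


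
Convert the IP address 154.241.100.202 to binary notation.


154 = 10011010
241 = 11110001
100 = 01100100
202 = 11001010
Binary: 10011010.11110001.01100100.11001010


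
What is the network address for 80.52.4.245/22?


IP:   01010000.00110100.00000100.11110101
Mask: 11111111.11111111.11111100.00000000
AND operation:
Net:  01010000.00110100.00000100.00000000
Network: 80.52.4.0/22


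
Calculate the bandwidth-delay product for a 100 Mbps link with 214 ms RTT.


BDP = bandwidth * RTT
= 100 Mbps * 214 ms
= 100 * 1e6 * 214 / 1000 bits
= 21400000 bits
= 2675000 bytes
= 2612.3047 KB
BDP = 21400000 bits (2675000 bytes)


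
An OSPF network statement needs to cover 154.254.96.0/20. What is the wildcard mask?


Subnet mask: 255.255.240.0
Wildcard = 255.255.255.255 - subnet mask
255 - 255 = 0
255 - 255 = 0
255 - 240 = 15
255 - 0 = 255
Wildcard: 0.0.15.255


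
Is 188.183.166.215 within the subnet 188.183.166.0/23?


Subnet network: 188.183.166.0
Test IP AND mask: 188.183.166.0
Yes, 188.183.166.215 is in 188.183.166.0/23


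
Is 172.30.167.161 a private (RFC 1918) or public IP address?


RFC 1918 private ranges:
  10.0.0.0/8 (10.0.0.0 - 10.255.255.255)
  172.16.0.0/12 (172.16.0.0 - 172.31.255.255)
  192.168.0.0/16 (192.168.0.0 - 192.168.255.255)
Private (in 172.16.0.0/12)


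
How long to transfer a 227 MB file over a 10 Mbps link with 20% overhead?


Effective throughput = 10 * (1 - 20/100) = 8 Mbps
File size in Mb = 227 * 8 = 1816 Mb
Time = 1816 / 8
Time = 227 seconds


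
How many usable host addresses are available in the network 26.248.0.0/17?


Host bits = 32 - 17 = 15
Total addresses = 2^15 = 32768
Usable = total - 2 (network and broadcast)
Usable hosts: 32766


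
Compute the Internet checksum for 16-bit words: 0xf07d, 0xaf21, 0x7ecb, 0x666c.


Sum all words (with carry folding):
+ 0xf07d = 0xf07d
+ 0xaf21 = 0x9f9f
+ 0x7ecb = 0x1e6b
+ 0x666c = 0x84d7
One's complement: ~0x84d7
Checksum = 0x7b28


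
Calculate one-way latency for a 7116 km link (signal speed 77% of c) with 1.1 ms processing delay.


Speed = 0.77 * 3e5 km/s = 231000 km/s
Propagation delay = 7116 / 231000 = 0.0308 s = 30.8052 ms
Processing delay = 1.1 ms
Total one-way latency = 31.9052 ms


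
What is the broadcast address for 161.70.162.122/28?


Network: 161.70.162.112/28
Host bits = 4
Set all host bits to 1:
Broadcast: 161.70.162.127


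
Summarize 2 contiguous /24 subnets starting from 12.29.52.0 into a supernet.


Original prefix: /24
Number of subnets: 2 = 2^1
New prefix = 24 - 1 = 23
Supernet: 12.29.52.0/23


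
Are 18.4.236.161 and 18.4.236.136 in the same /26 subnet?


Mask: 255.255.255.192
18.4.236.161 AND mask = 18.4.236.128
18.4.236.136 AND mask = 18.4.236.128
Yes, same subnet (18.4.236.128)


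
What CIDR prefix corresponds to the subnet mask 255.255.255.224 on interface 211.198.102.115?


Binary: 11111111.11111111.11111111.11100000
Count leading 1s
Prefix: /27


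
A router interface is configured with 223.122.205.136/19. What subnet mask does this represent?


/19 means 19 network bits, 13 host bits
Binary: 11111111111111111110000000000000
Mask: 255.255.224.0


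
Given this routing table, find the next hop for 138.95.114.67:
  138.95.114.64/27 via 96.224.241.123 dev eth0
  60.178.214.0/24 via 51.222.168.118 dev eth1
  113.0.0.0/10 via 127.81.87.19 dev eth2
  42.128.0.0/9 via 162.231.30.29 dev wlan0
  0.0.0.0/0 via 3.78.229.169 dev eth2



Longest prefix match for 138.95.114.67:
  /27 138.95.114.64: MATCH
  /24 60.178.214.0: no
  /10 113.0.0.0: no
  /9 42.128.0.0: no
  /0 0.0.0.0: MATCH
Selected: next-hop 96.224.241.123 via eth0 (matched /27)


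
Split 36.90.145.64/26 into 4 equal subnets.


New prefix = 26 + 2 = 28
Each subnet has 16 addresses
  36.90.145.64/28
  36.90.145.80/28
  36.90.145.96/28
  36.90.145.112/28
Subnets: 36.90.145.64/28, 36.90.145.80/28, 36.90.145.96/28, 36.90.145.112/28


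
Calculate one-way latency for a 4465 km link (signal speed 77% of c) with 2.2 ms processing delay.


Speed = 0.77 * 3e5 km/s = 231000 km/s
Propagation delay = 4465 / 231000 = 0.0193 s = 19.329 ms
Processing delay = 2.2 ms
Total one-way latency = 21.529 ms


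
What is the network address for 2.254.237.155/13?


IP:   00000010.11111110.11101101.10011011
Mask: 11111111.11111000.00000000.00000000
AND operation:
Net:  00000010.11111000.00000000.00000000
Network: 2.248.0.0/13


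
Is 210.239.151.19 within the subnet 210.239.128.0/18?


Subnet network: 210.239.128.0
Test IP AND mask: 210.239.128.0
Yes, 210.239.151.19 is in 210.239.128.0/18


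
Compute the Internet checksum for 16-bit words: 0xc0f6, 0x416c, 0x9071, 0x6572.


Sum all words (with carry folding):
+ 0xc0f6 = 0xc0f6
+ 0x416c = 0x0263
+ 0x9071 = 0x92d4
+ 0x6572 = 0xf846
One's complement: ~0xf846
Checksum = 0x07b9


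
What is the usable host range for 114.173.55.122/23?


Network: 114.173.54.0
Broadcast: 114.173.55.255
First usable = network + 1
Last usable = broadcast - 1
Range: 114.173.54.1 to 114.173.55.254


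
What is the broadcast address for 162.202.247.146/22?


Network: 162.202.244.0/22
Host bits = 10
Set all host bits to 1:
Broadcast: 162.202.247.255


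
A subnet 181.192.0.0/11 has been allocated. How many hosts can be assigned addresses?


Host bits = 32 - 11 = 21
Total addresses = 2^21 = 2097152
Usable = total - 2 (network and broadcast)
Usable hosts: 2097150


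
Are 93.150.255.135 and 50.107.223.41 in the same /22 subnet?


Mask: 255.255.252.0
93.150.255.135 AND mask = 93.150.252.0
50.107.223.41 AND mask = 50.107.220.0
No, different subnets (93.150.252.0 vs 50.107.220.0)


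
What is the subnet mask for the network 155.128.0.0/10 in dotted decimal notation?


/10 means 10 network bits, 22 host bits
Binary: 11111111110000000000000000000000
Mask: 255.192.0.0


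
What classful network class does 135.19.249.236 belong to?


First octet: 135
Binary: 10000111
10xxxxxx -> Class B (128-191)
Class B, default mask 255.255.0.0 (/16)


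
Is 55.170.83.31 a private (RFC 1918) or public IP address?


RFC 1918 private ranges:
  10.0.0.0/8 (10.0.0.0 - 10.255.255.255)
  172.16.0.0/12 (172.16.0.0 - 172.31.255.255)
  192.168.0.0/16 (192.168.0.0 - 192.168.255.255)
Public (not in any RFC 1918 range)


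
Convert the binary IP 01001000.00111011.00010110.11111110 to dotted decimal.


01001000 = 72
00111011 = 59
00010110 = 22
11111110 = 254
IP: 72.59.22.254


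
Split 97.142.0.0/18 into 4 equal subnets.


New prefix = 18 + 2 = 20
Each subnet has 4096 addresses
  97.142.0.0/20
  97.142.16.0/20
  97.142.32.0/20
  97.142.48.0/20
Subnets: 97.142.0.0/20, 97.142.16.0/20, 97.142.32.0/20, 97.142.48.0/20


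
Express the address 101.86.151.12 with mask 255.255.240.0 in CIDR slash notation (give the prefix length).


Binary: 11111111.11111111.11110000.00000000
Count leading 1s
Prefix: /20


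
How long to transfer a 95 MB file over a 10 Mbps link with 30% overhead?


Effective throughput = 10 * (1 - 30/100) = 7 Mbps
File size in Mb = 95 * 8 = 760 Mb
Time = 760 / 7
Time = 108.5714 seconds


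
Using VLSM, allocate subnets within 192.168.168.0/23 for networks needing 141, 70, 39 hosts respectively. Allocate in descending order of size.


141 hosts -> /24 (254 usable): 192.168.168.0/24
70 hosts -> /25 (126 usable): 192.168.169.0/25
39 hosts -> /26 (62 usable): 192.168.169.128/26
Allocation: 192.168.168.0/24 (141 hosts, 254 usable); 192.168.169.0/25 (70 hosts, 126 usable); 192.168.169.128/26 (39 hosts, 62 usable)


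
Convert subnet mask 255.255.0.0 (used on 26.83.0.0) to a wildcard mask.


Subnet mask: 255.255.0.0
Wildcard = 255.255.255.255 - subnet mask
255 - 255 = 0
255 - 255 = 0
255 - 0 = 255
255 - 0 = 255
Wildcard: 0.0.255.255


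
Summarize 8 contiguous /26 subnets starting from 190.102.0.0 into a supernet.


Original prefix: /26
Number of subnets: 8 = 2^3
New prefix = 26 - 3 = 23
Supernet: 190.102.0.0/23


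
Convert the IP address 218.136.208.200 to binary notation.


218 = 11011010
136 = 10001000
208 = 11010000
200 = 11001000
Binary: 11011010.10001000.11010000.11001000


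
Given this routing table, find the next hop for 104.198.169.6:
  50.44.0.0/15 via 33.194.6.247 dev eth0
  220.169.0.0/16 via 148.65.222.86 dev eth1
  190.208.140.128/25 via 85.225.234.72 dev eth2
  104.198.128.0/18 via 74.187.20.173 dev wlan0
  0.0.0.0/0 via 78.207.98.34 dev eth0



Longest prefix match for 104.198.169.6:
  /15 50.44.0.0: no
  /16 220.169.0.0: no
  /25 190.208.140.128: no
  /18 104.198.128.0: MATCH
  /0 0.0.0.0: MATCH
Selected: next-hop 74.187.20.173 via wlan0 (matched /18)


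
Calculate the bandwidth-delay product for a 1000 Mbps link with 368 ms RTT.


BDP = bandwidth * RTT
= 1000 Mbps * 368 ms
= 1000 * 1e6 * 368 / 1000 bits
= 368000000 bits
= 46000000 bytes
= 44921.875 KB
BDP = 368000000 bits (46000000 bytes)


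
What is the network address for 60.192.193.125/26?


IP:   00111100.11000000.11000001.01111101
Mask: 11111111.11111111.11111111.11000000
AND operation:
Net:  00111100.11000000.11000001.01000000
Network: 60.192.193.64/26


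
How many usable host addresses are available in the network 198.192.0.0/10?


Host bits = 32 - 10 = 22
Total addresses = 2^22 = 4194304
Usable = total - 2 (network and broadcast)
Usable hosts: 4194302


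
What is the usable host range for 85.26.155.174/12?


Network: 85.16.0.0
Broadcast: 85.31.255.255
First usable = network + 1
Last usable = broadcast - 1
Range: 85.16.0.1 to 85.31.255.254


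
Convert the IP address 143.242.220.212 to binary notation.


143 = 10001111
242 = 11110010
220 = 11011100
212 = 11010100
Binary: 10001111.11110010.11011100.11010100


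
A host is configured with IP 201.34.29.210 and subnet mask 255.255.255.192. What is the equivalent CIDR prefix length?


Binary: 11111111.11111111.11111111.11000000
Count leading 1s
Prefix: /26


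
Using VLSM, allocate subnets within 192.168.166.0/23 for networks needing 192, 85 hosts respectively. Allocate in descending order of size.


192 hosts -> /24 (254 usable): 192.168.166.0/24
85 hosts -> /25 (126 usable): 192.168.167.0/25
Allocation: 192.168.166.0/24 (192 hosts, 254 usable); 192.168.167.0/25 (85 hosts, 126 usable)


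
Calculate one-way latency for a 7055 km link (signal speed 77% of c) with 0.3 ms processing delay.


Speed = 0.77 * 3e5 km/s = 231000 km/s
Propagation delay = 7055 / 231000 = 0.0305 s = 30.5411 ms
Processing delay = 0.3 ms
Total one-way latency = 30.8411 ms


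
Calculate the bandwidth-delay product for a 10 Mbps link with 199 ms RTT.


BDP = bandwidth * RTT
= 10 Mbps * 199 ms
= 10 * 1e6 * 199 / 1000 bits
= 1990000 bits
= 248750 bytes
= 242.9199 KB
BDP = 1990000 bits (248750 bytes)


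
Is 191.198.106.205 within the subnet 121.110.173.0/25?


Subnet network: 121.110.173.0
Test IP AND mask: 191.198.106.128
No, 191.198.106.205 is not in 121.110.173.0/25


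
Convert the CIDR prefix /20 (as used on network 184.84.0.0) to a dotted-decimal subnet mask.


/20 means 20 network bits, 12 host bits
Binary: 11111111111111111111000000000000
Mask: 255.255.240.0


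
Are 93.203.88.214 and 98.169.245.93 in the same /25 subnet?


Mask: 255.255.255.128
93.203.88.214 AND mask = 93.203.88.128
98.169.245.93 AND mask = 98.169.245.0
No, different subnets (93.203.88.128 vs 98.169.245.0)


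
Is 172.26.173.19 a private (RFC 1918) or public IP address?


RFC 1918 private ranges:
  10.0.0.0/8 (10.0.0.0 - 10.255.255.255)
  172.16.0.0/12 (172.16.0.0 - 172.31.255.255)
  192.168.0.0/16 (192.168.0.0 - 192.168.255.255)
Private (in 172.16.0.0/12)


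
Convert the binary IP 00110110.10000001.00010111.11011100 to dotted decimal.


00110110 = 54
10000001 = 129
00010111 = 23
11011100 = 220
IP: 54.129.23.220


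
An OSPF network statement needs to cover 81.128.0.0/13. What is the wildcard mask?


Subnet mask: 255.248.0.0
Wildcard = 255.255.255.255 - subnet mask
255 - 255 = 0
255 - 248 = 7
255 - 0 = 255
255 - 0 = 255
Wildcard: 0.7.255.255


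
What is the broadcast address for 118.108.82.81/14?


Network: 118.108.0.0/14
Host bits = 18
Set all host bits to 1:
Broadcast: 118.111.255.255


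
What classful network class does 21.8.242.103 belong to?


First octet: 21
Binary: 00010101
0xxxxxxx -> Class A (1-126)
Class A, default mask 255.0.0.0 (/8)


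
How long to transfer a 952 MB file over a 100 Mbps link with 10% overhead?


Effective throughput = 100 * (1 - 10/100) = 90 Mbps
File size in Mb = 952 * 8 = 7616 Mb
Time = 7616 / 90
Time = 84.6222 seconds


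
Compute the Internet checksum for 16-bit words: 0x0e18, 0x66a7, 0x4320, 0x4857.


Sum all words (with carry folding):
+ 0x0e18 = 0x0e18
+ 0x66a7 = 0x74bf
+ 0x4320 = 0xb7df
+ 0x4857 = 0x0037
One's complement: ~0x0037
Checksum = 0xffc8


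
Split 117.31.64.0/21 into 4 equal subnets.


New prefix = 21 + 2 = 23
Each subnet has 512 addresses
  117.31.64.0/23
  117.31.66.0/23
  117.31.68.0/23
  117.31.70.0/23
Subnets: 117.31.64.0/23, 117.31.66.0/23, 117.31.68.0/23, 117.31.70.0/23


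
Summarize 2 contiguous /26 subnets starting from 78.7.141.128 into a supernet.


Original prefix: /26
Number of subnets: 2 = 2^1
New prefix = 26 - 1 = 25
Supernet: 78.7.141.128/25


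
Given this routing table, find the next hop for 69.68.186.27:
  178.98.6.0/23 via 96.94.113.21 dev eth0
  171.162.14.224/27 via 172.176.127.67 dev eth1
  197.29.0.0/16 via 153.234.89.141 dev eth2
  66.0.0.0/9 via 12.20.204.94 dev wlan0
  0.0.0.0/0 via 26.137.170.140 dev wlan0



Longest prefix match for 69.68.186.27:
  /23 178.98.6.0: no
  /27 171.162.14.224: no
  /16 197.29.0.0: no
  /9 66.0.0.0: no
  /0 0.0.0.0: MATCH
Selected: next-hop 26.137.170.140 via wlan0 (matched /0)


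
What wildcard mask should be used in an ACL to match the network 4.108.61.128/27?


Subnet mask: 255.255.255.224
Wildcard = 255.255.255.255 - subnet mask
255 - 255 = 0
255 - 255 = 0
255 - 255 = 0
255 - 224 = 31
Wildcard: 0.0.0.31


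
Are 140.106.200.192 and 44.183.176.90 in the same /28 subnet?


Mask: 255.255.255.240
140.106.200.192 AND mask = 140.106.200.192
44.183.176.90 AND mask = 44.183.176.80
No, different subnets (140.106.200.192 vs 44.183.176.80)


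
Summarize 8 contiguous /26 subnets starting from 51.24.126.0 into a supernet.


Original prefix: /26
Number of subnets: 8 = 2^3
New prefix = 26 - 3 = 23
Supernet: 51.24.126.0/23


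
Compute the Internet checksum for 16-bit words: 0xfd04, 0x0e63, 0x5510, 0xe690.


Sum all words (with carry folding):
+ 0xfd04 = 0xfd04
+ 0x0e63 = 0x0b68
+ 0x5510 = 0x6078
+ 0xe690 = 0x4709
One's complement: ~0x4709
Checksum = 0xb8f6


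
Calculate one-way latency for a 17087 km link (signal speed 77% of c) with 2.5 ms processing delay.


Speed = 0.77 * 3e5 km/s = 231000 km/s
Propagation delay = 17087 / 231000 = 0.074 s = 73.9697 ms
Processing delay = 2.5 ms
Total one-way latency = 76.4697 ms


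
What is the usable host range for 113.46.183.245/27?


Network: 113.46.183.224
Broadcast: 113.46.183.255
First usable = network + 1
Last usable = broadcast - 1
Range: 113.46.183.225 to 113.46.183.254


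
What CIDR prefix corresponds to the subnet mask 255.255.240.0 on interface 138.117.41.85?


Binary: 11111111.11111111.11110000.00000000
Count leading 1s
Prefix: /20


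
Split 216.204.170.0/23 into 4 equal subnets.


New prefix = 23 + 2 = 25
Each subnet has 128 addresses
  216.204.170.0/25
  216.204.170.128/25
  216.204.171.0/25
  216.204.171.128/25
Subnets: 216.204.170.0/25, 216.204.170.128/25, 216.204.171.0/25, 216.204.171.128/25


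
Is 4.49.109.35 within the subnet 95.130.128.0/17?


Subnet network: 95.130.128.0
Test IP AND mask: 4.49.0.0
No, 4.49.109.35 is not in 95.130.128.0/17


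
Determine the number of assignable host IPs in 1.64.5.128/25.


Host bits = 32 - 25 = 7
Total addresses = 2^7 = 128
Usable = total - 2 (network and broadcast)
Usable hosts: 126


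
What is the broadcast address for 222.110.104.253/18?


Network: 222.110.64.0/18
Host bits = 14
Set all host bits to 1:
Broadcast: 222.110.127.255


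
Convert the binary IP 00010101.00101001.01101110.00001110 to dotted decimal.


00010101 = 21
00101001 = 41
01101110 = 110
00001110 = 14
IP: 21.41.110.14


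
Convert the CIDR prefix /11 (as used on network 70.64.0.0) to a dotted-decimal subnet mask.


/11 means 11 network bits, 21 host bits
Binary: 11111111111000000000000000000000
Mask: 255.224.0.0


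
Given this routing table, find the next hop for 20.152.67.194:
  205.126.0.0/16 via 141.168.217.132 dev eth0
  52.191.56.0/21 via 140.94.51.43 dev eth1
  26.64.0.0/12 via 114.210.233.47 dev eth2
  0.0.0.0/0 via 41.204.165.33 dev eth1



Longest prefix match for 20.152.67.194:
  /16 205.126.0.0: no
  /21 52.191.56.0: no
  /12 26.64.0.0: no
  /0 0.0.0.0: MATCH
Selected: next-hop 41.204.165.33 via eth1 (matched /0)


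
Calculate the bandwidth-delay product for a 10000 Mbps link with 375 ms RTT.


BDP = bandwidth * RTT
= 10000 Mbps * 375 ms
= 10000 * 1e6 * 375 / 1000 bits
= 3750000000 bits
= 468750000 bytes
= 457763.6719 KB
BDP = 3750000000 bits (468750000 bytes)


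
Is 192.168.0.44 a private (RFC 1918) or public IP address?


RFC 1918 private ranges:
  10.0.0.0/8 (10.0.0.0 - 10.255.255.255)
  172.16.0.0/12 (172.16.0.0 - 172.31.255.255)
  192.168.0.0/16 (192.168.0.0 - 192.168.255.255)
Private (in 192.168.0.0/16)


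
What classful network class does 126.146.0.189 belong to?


First octet: 126
Binary: 01111110
0xxxxxxx -> Class A (1-126)
Class A, default mask 255.0.0.0 (/8)


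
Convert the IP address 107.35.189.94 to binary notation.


107 = 01101011
35 = 00100011
189 = 10111101
94 = 01011110
Binary: 01101011.00100011.10111101.01011110


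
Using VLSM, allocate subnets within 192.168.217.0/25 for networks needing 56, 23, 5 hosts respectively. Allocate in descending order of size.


56 hosts -> /26 (62 usable): 192.168.217.0/26
23 hosts -> /27 (30 usable): 192.168.217.64/27
5 hosts -> /29 (6 usable): 192.168.217.96/29
Allocation: 192.168.217.0/26 (56 hosts, 62 usable); 192.168.217.64/27 (23 hosts, 30 usable); 192.168.217.96/29 (5 hosts, 6 usable)


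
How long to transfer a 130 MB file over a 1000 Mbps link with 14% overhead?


Effective throughput = 1000 * (1 - 14/100) = 860 Mbps
File size in Mb = 130 * 8 = 1040 Mb
Time = 1040 / 860
Time = 1.2093 seconds


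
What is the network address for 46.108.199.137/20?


IP:   00101110.01101100.11000111.10001001
Mask: 11111111.11111111.11110000.00000000
AND operation:
Net:  00101110.01101100.11000000.00000000
Network: 46.108.192.0/20


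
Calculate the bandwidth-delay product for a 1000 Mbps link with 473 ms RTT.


BDP = bandwidth * RTT
= 1000 Mbps * 473 ms
= 1000 * 1e6 * 473 / 1000 bits
= 473000000 bits
= 59125000 bytes
= 57739.2578 KB
BDP = 473000000 bits (59125000 bytes)


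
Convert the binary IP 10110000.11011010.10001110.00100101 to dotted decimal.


10110000 = 176
11011010 = 218
10001110 = 142
00100101 = 37
IP: 176.218.142.37


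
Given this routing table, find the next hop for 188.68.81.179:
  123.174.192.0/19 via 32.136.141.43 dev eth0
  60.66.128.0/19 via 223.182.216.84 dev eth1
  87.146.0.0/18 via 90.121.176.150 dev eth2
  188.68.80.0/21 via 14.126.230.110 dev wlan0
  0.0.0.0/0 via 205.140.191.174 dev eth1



Longest prefix match for 188.68.81.179:
  /19 123.174.192.0: no
  /19 60.66.128.0: no
  /18 87.146.0.0: no
  /21 188.68.80.0: MATCH
  /0 0.0.0.0: MATCH
Selected: next-hop 14.126.230.110 via wlan0 (matched /21)


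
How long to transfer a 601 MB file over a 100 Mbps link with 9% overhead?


Effective throughput = 100 * (1 - 9/100) = 91 Mbps
File size in Mb = 601 * 8 = 4808 Mb
Time = 4808 / 91
Time = 52.8352 seconds


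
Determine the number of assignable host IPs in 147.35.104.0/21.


Host bits = 32 - 21 = 11
Total addresses = 2^11 = 2048
Usable = total - 2 (network and broadcast)
Usable hosts: 2046


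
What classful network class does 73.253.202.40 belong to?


First octet: 73
Binary: 01001001
0xxxxxxx -> Class A (1-126)
Class A, default mask 255.0.0.0 (/8)


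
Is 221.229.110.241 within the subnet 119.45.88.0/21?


Subnet network: 119.45.88.0
Test IP AND mask: 221.229.104.0
No, 221.229.110.241 is not in 119.45.88.0/21


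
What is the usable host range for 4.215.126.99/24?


Network: 4.215.126.0
Broadcast: 4.215.126.255
First usable = network + 1
Last usable = broadcast - 1
Range: 4.215.126.1 to 4.215.126.254


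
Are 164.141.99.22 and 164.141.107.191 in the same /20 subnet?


Mask: 255.255.240.0
164.141.99.22 AND mask = 164.141.96.0
164.141.107.191 AND mask = 164.141.96.0
Yes, same subnet (164.141.96.0)


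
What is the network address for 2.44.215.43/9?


IP:   00000010.00101100.11010111.00101011
Mask: 11111111.10000000.00000000.00000000
AND operation:
Net:  00000010.00000000.00000000.00000000
Network: 2.0.0.0/9


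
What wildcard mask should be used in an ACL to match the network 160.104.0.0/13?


Subnet mask: 255.248.0.0
Wildcard = 255.255.255.255 - subnet mask
255 - 255 = 0
255 - 248 = 7
255 - 0 = 255
255 - 0 = 255
Wildcard: 0.7.255.255


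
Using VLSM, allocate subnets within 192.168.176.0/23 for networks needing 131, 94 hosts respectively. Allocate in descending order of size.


131 hosts -> /24 (254 usable): 192.168.176.0/24
94 hosts -> /25 (126 usable): 192.168.177.0/25
Allocation: 192.168.176.0/24 (131 hosts, 254 usable); 192.168.177.0/25 (94 hosts, 126 usable)


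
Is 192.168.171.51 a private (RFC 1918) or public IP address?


RFC 1918 private ranges:
  10.0.0.0/8 (10.0.0.0 - 10.255.255.255)
  172.16.0.0/12 (172.16.0.0 - 172.31.255.255)
  192.168.0.0/16 (192.168.0.0 - 192.168.255.255)
Private (in 192.168.0.0/16)


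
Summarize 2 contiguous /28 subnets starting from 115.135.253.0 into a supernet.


Original prefix: /28
Number of subnets: 2 = 2^1
New prefix = 28 - 1 = 27
Supernet: 115.135.253.0/27


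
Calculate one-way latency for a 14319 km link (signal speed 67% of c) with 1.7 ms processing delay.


Speed = 0.67 * 3e5 km/s = 201000 km/s
Propagation delay = 14319 / 201000 = 0.0712 s = 71.2388 ms
Processing delay = 1.7 ms
Total one-way latency = 72.9388 ms


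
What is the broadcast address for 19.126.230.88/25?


Network: 19.126.230.0/25
Host bits = 7
Set all host bits to 1:
Broadcast: 19.126.230.127


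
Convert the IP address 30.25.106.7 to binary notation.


30 = 00011110
25 = 00011001
106 = 01101010
7 = 00000111
Binary: 00011110.00011001.01101010.00000111


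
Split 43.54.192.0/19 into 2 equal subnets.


New prefix = 19 + 1 = 20
Each subnet has 4096 addresses
  43.54.192.0/20
  43.54.208.0/20
Subnets: 43.54.192.0/20, 43.54.208.0/20


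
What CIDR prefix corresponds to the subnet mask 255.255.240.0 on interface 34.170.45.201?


Binary: 11111111.11111111.11110000.00000000
Count leading 1s
Prefix: /20


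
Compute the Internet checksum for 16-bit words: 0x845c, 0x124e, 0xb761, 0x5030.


Sum all words (with carry folding):
+ 0x845c = 0x845c
+ 0x124e = 0x96aa
+ 0xb761 = 0x4e0c
+ 0x5030 = 0x9e3c
One's complement: ~0x9e3c
Checksum = 0x61c3


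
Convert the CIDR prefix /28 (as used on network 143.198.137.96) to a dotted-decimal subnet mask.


/28 means 28 network bits, 4 host bits
Binary: 11111111111111111111111111110000
Mask: 255.255.255.240


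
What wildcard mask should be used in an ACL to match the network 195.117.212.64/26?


Subnet mask: 255.255.255.192
Wildcard = 255.255.255.255 - subnet mask
255 - 255 = 0
255 - 255 = 0
255 - 255 = 0
255 - 192 = 63
Wildcard: 0.0.0.63


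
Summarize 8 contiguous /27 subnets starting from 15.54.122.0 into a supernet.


Original prefix: /27
Number of subnets: 8 = 2^3
New prefix = 27 - 3 = 24
Supernet: 15.54.122.0/24
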